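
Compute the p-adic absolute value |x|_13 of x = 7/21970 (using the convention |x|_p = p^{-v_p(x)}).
|7/21970|_13 = 2197

Step 1 — compute v_13(x) by factoring powers of 13 out of the numerator and denominator: v_13(7/21970) = -3. Step 2 — apply |x|_p = p^{-v_p(x)} = 13^{3} = 2197.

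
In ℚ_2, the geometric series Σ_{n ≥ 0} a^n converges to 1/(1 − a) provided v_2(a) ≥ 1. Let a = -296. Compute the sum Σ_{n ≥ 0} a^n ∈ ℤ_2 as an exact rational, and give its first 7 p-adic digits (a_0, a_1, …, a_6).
Σ a^n = 1/(1 − a) = 1/297;  first 7 digits = (1, 0, 0, 1, 1, 0, 0)

v_2(a) = 3 ≥ 1, so the series converges in ℤ_2 to 1/(1 − a) = 1/(1 − (-296)) = 1/297. Expand this rational in ℤ_2: compute digits iteratively via d_i = x_i mod 2, x_{i+1} = (x_i − d_i)/2. The first 7 digits are (1, 0, 0, 1, 1, 0, 0).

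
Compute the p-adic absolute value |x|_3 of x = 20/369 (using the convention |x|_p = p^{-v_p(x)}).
|20/369|_3 = 9

Step 1 — compute v_3(x) by factoring powers of 3 out of the numerator and denominator: v_3(20/369) = -2. Step 2 — apply |x|_p = p^{-v_p(x)} = 3^{2} = 9.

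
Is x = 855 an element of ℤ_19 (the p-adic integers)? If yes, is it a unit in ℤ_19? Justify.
x ∈ ℤ_19 but not a unit; v_19(x) = 1 > 0

ℤ_19 = {x ∈ ℚ_19 : v_19(x) ≥ 0} and ℤ_19^× = {x ∈ ℤ_19 : v_19(x) = 0}. Here v_19(855) = v_19(num) − v_19(den) = 1; compare against these criteria.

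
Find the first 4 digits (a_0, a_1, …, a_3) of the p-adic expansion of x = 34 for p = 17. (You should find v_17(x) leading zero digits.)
(a_0, …, a_3) = (0, 2, 0, 0)

v_17(34) = 1, so a_0 = ... = a_0 = 0. Factor out: x = 17^1 · u with u = 2 a unit in ℤ_17. Expand u iteratively via a_{v+i} = u_i mod 17, u_{i+1} = (u_i − a_{v+i})/17:
  u_0 = 2;  a_1 = 2;  u_1 = (u_0 − 2)/17 = 0
  u_1 = 0;  a_2 = 0;  u_2 = (u_1 − 0)/17 = 0
  u_2 = 0;  a_3 = 0;  u_3 = (u_2 − 0)/17 = 0
Digits: (0, 2, 0, 0).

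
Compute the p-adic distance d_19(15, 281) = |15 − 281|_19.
d_19(15, 281) = 1/19

Step 1 — x − y = 15 − 281 = -266. Step 2 — v_19(-266) = 1 (factor: -266 = −(19^1 · 14); the sign does not affect v_p). Step 3 — |x − y|_19 = 19^{-1} = 1/19.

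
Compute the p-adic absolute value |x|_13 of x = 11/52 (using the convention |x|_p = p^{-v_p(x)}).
|11/52|_13 = 13

Step 1 — compute v_13(x) by factoring powers of 13 out of the numerator and denominator: v_13(11/52) = -1. Step 2 — apply |x|_p = p^{-v_p(x)} = 13^{1} = 13.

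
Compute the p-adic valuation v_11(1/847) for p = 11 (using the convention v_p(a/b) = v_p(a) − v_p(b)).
v_11(1/847) = -2

Factor powers of 11 from the numerator and denominator of the reduced fraction: 1 = 11^0 · 1 and 847 = 11^2 · 7. Apply v_p(a/b) = v_p(a) − v_p(b): v_11(1/847) = 0 − 2 = -2.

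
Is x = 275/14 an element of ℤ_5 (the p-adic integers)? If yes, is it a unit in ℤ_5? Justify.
x ∈ ℤ_5 but not a unit; v_5(x) = 2 > 0

ℤ_5 = {x ∈ ℚ_5 : v_5(x) ≥ 0} and ℤ_5^× = {x ∈ ℤ_5 : v_5(x) = 0}. Here v_5(275/14) = v_5(num) − v_5(den) = 2; compare against these criteria.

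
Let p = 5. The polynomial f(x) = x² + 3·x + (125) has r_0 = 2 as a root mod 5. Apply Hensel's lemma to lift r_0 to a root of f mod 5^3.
r_2 = 122 (mod 125)

Hensel: r_{i+1} = r_i − f(r_i)·(f′(r_i))^{-1} mod 5^{i+2}, f′(x) = 2x + 3. Iterate:
  r_0 = 2 (mod 5)
  r_1 = 22 (mod 25)
  r_2 = 122 (mod 125)
Final: r = 122 satisfies f(r) ≡ 0 mod 5^3.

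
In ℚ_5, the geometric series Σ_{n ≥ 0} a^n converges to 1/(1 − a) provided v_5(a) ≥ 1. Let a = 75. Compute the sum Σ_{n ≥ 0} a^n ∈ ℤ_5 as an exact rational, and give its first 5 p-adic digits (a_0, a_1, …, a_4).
Σ a^n = 1/(1 − a) = -1/74;  first 5 digits = (1, 0, 3, 0, 4)

v_5(a) = 2 ≥ 1, so the series converges in ℤ_5 to 1/(1 − a) = 1/(1 − 75) = -1/74. Expand this rational in ℤ_5: compute digits iteratively via d_i = x_i mod 5, x_{i+1} = (x_i − d_i)/5. The first 5 digits are (1, 0, 3, 0, 4).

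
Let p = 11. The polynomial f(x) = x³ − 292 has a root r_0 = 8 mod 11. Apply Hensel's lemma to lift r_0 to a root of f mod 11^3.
r_2 = 569 (mod 1331)

Hensel: r_{i+1} = r_i − f(r_i)/f′(r_i) mod 11^{i+2}, where f′(x) = 3x². Iterate:
  r_0 = 8 (mod 11)
  r_1 = 85 (mod 121)
  r_2 = 569 (mod 1331)
Final: r = 569 with f(r) ≡ 0 mod 11^3.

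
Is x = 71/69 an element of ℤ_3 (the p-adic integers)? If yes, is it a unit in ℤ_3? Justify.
x ∉ ℤ_3 (v_3(x) = -1 < 0)

ℤ_3 = {x ∈ ℚ_3 : v_3(x) ≥ 0} and ℤ_3^× = {x ∈ ℤ_3 : v_3(x) = 0}. Here v_3(71/69) = v_3(num) − v_3(den) = -1; compare against these criteria.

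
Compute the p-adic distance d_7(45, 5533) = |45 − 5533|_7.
d_7(45, 5533) = 1/343

Step 1 — x − y = 45 − 5533 = -5488. Step 2 — v_7(-5488) = 3 (factor: -5488 = −(7^3 · 16); the sign does not affect v_p). Step 3 — |x − y|_7 = 7^{-3} = 1/343.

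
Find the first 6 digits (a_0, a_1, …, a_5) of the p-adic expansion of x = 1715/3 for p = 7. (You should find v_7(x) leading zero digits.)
(a_0, …, a_5) = (0, 0, 0, 4, 2, 2)

v_7(1715/3) = 3, so a_0 = ... = a_2 = 0. Factor out: x = 7^3 · u with u = 5/3 a unit in ℤ_7. Expand u iteratively via a_{v+i} = u_i mod 7, u_{i+1} = (u_i − a_{v+i})/7:
  u_0 = 5/3;  a_3 = 4;  u_1 = (u_0 − 4)/7 = -1/3
  u_1 = -1/3;  a_4 = 2;  u_2 = (u_1 − 2)/7 = -1/3
  u_2 = -1/3;  a_5 = 2;  u_3 = (u_2 − 2)/7 = -1/3
Digits: (0, 0, 0, 4, 2, 2).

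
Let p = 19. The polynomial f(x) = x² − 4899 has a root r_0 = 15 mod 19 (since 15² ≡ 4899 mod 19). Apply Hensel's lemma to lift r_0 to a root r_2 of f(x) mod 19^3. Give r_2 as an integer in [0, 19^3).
r_2 = 5297 (mod 6859)

Hensel's recurrence: r_{i+1} = r_i − f(r_i)·(f′(r_i))^{-1} mod 19^{i+2}, with f′(x) = 2x. Iterate:
  r_0 = 15 (mod 19)
  r_1 = 243 (mod 361)
  r_2 = 5297 (mod 6859)
Final: r_2 = 5297, and one checks f(r_2) ≡ 0 mod 19^3.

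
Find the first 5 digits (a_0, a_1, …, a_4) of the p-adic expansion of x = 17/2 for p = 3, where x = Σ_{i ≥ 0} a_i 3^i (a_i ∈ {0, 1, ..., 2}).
(a_0, …, a_4) = (1, 1, 2, 1, 1)

v_3(17/2) = 0 (numerator and denominator both coprime to 3), so x ∈ ℤ_3^×. Compute digits iteratively via a_i = x_i mod 3, x_{i+1} = (x_i − a_i)/3, with x_0 = x:
  x_0 = 17/2;  a_0 = 1;  x_1 = (x_0 − 1)/3 = 5/2
  x_1 = 5/2;  a_1 = 1;  x_2 = (x_1 − 1)/3 = 1/2
  x_2 = 1/2;  a_2 = 2;  x_3 = (x_2 − 2)/3 = -1/2
  x_3 = -1/2;  a_3 = 1;  x_4 = (x_3 − 1)/3 = -1/2
  x_4 = -1/2;  a_4 = 1;  x_5 = (x_4 − 1)/3 = -1/2
Digits: (1, 1, 2, 1, 1).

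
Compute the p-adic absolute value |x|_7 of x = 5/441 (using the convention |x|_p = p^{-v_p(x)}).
|5/441|_7 = 49

Step 1 — compute v_7(x) by factoring powers of 7 out of the numerator and denominator: v_7(5/441) = -2. Step 2 — apply |x|_p = p^{-v_p(x)} = 7^{2} = 49.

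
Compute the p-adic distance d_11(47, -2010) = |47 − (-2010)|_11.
d_11(47, -2010) = 1/121

Step 1 — x − y = 47 − (-2010) = 2057. Step 2 — v_11(2057) = 2 (factor: 2057 = (11^2 · 17); the sign does not affect v_p). Step 3 — |x − y|_11 = 11^{-2} = 1/121.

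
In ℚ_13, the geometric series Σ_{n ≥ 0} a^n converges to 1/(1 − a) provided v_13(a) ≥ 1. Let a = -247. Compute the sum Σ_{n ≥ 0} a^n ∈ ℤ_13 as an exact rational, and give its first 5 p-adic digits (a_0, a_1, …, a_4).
Σ a^n = 1/(1 − a) = 1/248;  first 5 digits = (1, 7, 8, 6, 3)

v_13(a) = 1 ≥ 1, so the series converges in ℤ_13 to 1/(1 − a) = 1/(1 − (-247)) = 1/248. Expand this rational in ℤ_13: compute digits iteratively via d_i = x_i mod 13, x_{i+1} = (x_i − d_i)/13. The first 5 digits are (1, 7, 8, 6, 3).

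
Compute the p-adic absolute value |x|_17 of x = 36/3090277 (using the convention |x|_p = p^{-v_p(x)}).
|36/3090277|_17 = 83521

Step 1 — compute v_17(x) by factoring powers of 17 out of the numerator and denominator: v_17(36/3090277) = -4. Step 2 — apply |x|_p = p^{-v_p(x)} = 17^{4} = 83521.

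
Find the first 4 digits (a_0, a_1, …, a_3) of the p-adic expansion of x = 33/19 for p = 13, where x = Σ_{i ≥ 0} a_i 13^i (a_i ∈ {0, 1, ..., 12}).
(a_0, …, a_3) = (12, 4, 1, 4)

v_13(33/19) = 0 (numerator and denominator both coprime to 13), so x ∈ ℤ_13^×. Compute digits iteratively via a_i = x_i mod 13, x_{i+1} = (x_i − a_i)/13, with x_0 = x:
  x_0 = 33/19;  a_0 = 12;  x_1 = (x_0 − 12)/13 = -15/19
  x_1 = -15/19;  a_1 = 4;  x_2 = (x_1 − 4)/13 = -7/19
  x_2 = -7/19;  a_2 = 1;  x_3 = (x_2 − 1)/13 = -2/19
  x_3 = -2/19;  a_3 = 4;  x_4 = (x_3 − 4)/13 = -6/19
Digits: (12, 4, 1, 4).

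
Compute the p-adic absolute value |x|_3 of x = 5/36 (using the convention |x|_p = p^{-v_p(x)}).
|5/36|_3 = 9

Step 1 — compute v_3(x) by factoring powers of 3 out of the numerator and denominator: v_3(5/36) = -2. Step 2 — apply |x|_p = p^{-v_p(x)} = 3^{2} = 9.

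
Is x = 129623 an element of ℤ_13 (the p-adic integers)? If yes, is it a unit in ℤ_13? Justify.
x ∈ ℤ_13 but not a unit; v_13(x) = 3 > 0

ℤ_13 = {x ∈ ℚ_13 : v_13(x) ≥ 0} and ℤ_13^× = {x ∈ ℤ_13 : v_13(x) = 0}. Here v_13(129623) = v_13(num) − v_13(den) = 3; compare against these criteria.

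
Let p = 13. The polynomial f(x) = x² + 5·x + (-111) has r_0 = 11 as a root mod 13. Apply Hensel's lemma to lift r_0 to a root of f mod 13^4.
r_3 = 19381 (mod 28561)

Hensel: r_{i+1} = r_i − f(r_i)·(f′(r_i))^{-1} mod 13^{i+2}, f′(x) = 2x + 5. Iterate:
  r_0 = 11 (mod 13)
  r_1 = 115 (mod 169)
  r_2 = 1805 (mod 2197)
  r_3 = 19381 (mod 28561)
Final: r = 19381 satisfies f(r) ≡ 0 mod 13^4.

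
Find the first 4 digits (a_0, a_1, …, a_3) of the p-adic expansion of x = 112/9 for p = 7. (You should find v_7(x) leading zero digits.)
(a_0, …, a_3) = (0, 1, 4, 1)

v_7(112/9) = 1, so a_0 = ... = a_0 = 0. Factor out: x = 7^1 · u with u = 16/9 a unit in ℤ_7. Expand u iteratively via a_{v+i} = u_i mod 7, u_{i+1} = (u_i − a_{v+i})/7:
  u_0 = 16/9;  a_1 = 1;  u_1 = (u_0 − 1)/7 = 1/9
  u_1 = 1/9;  a_2 = 4;  u_2 = (u_1 − 4)/7 = -5/9
  u_2 = -5/9;  a_3 = 1;  u_3 = (u_2 − 1)/7 = -2/9
Digits: (0, 1, 4, 1).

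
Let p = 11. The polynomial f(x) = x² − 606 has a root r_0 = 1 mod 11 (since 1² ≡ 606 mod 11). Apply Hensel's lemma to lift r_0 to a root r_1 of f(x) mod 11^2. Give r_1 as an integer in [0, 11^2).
r_1 = 1 (mod 121)

Hensel's recurrence: r_{i+1} = r_i − f(r_i)·(f′(r_i))^{-1} mod 11^{i+2}, with f′(x) = 2x. Iterate:
  r_0 = 1 (mod 11)
  r_1 = 1 (mod 121)
Final: r_1 = 1, and one checks f(r_1) ≡ 0 mod 11^2.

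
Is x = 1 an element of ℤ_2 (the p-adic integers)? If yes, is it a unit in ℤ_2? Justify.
x ∈ ℤ_2^× (unit); v_2(x) = 0

ℤ_2 = {x ∈ ℚ_2 : v_2(x) ≥ 0} and ℤ_2^× = {x ∈ ℤ_2 : v_2(x) = 0}. Here v_2(1) = v_2(num) − v_2(den) = 0; compare against these criteria.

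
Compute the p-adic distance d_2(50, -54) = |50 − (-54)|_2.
d_2(50, -54) = 1/8

Step 1 — x − y = 50 − (-54) = 104. Step 2 — v_2(104) = 3 (factor: 104 = (2^3 · 13); the sign does not affect v_p). Step 3 — |x − y|_2 = 2^{-3} = 1/8.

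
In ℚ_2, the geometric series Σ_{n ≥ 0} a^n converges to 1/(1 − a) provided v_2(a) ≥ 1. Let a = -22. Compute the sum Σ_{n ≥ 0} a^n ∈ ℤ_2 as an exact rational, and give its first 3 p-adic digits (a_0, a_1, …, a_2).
Σ a^n = 1/(1 − a) = 1/23;  first 3 digits = (1, 1, 1)

v_2(a) = 1 ≥ 1, so the series converges in ℤ_2 to 1/(1 − a) = 1/(1 − (-22)) = 1/23. Expand this rational in ℤ_2: compute digits iteratively via d_i = x_i mod 2, x_{i+1} = (x_i − d_i)/2. The first 3 digits are (1, 1, 1).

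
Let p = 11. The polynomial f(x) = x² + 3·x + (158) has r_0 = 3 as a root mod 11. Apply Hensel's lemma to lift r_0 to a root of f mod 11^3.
r_2 = 454 (mod 1331)

Hensel: r_{i+1} = r_i − f(r_i)·(f′(r_i))^{-1} mod 11^{i+2}, f′(x) = 2x + 3. Iterate:
  r_0 = 3 (mod 11)
  r_1 = 91 (mod 121)
  r_2 = 454 (mod 1331)
Final: r = 454 satisfies f(r) ≡ 0 mod 11^3.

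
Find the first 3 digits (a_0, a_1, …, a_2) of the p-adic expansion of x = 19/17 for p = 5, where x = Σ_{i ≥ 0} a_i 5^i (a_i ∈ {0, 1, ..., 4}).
(a_0, …, a_2) = (2, 1, 3)

v_5(19/17) = 0 (numerator and denominator both coprime to 5), so x ∈ ℤ_5^×. Compute digits iteratively via a_i = x_i mod 5, x_{i+1} = (x_i − a_i)/5, with x_0 = x:
  x_0 = 19/17;  a_0 = 2;  x_1 = (x_0 − 2)/5 = -3/17
  x_1 = -3/17;  a_1 = 1;  x_2 = (x_1 − 1)/5 = -4/17
  x_2 = -4/17;  a_2 = 3;  x_3 = (x_2 − 3)/5 = -11/17
Digits: (2, 1, 3).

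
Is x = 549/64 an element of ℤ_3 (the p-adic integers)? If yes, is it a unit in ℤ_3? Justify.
x ∈ ℤ_3 but not a unit; v_3(x) = 2 > 0

ℤ_3 = {x ∈ ℚ_3 : v_3(x) ≥ 0} and ℤ_3^× = {x ∈ ℤ_3 : v_3(x) = 0}. Here v_3(549/64) = v_3(num) − v_3(den) = 2; compare against these criteria.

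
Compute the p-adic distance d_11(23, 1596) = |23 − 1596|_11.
d_11(23, 1596) = 1/121

Step 1 — x − y = 23 − 1596 = -1573. Step 2 — v_11(-1573) = 2 (factor: -1573 = −(11^2 · 13); the sign does not affect v_p). Step 3 — |x − y|_11 = 11^{-2} = 1/121.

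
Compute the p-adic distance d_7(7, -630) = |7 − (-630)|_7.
d_7(7, -630) = 1/49

Step 1 — x − y = 7 − (-630) = 637. Step 2 — v_7(637) = 2 (factor: 637 = (7^2 · 13); the sign does not affect v_p). Step 3 — |x − y|_7 = 7^{-2} = 1/49.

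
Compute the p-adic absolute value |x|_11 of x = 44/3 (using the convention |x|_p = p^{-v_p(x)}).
|44/3|_11 = 1/11

Step 1 — compute v_11(x) by factoring powers of 11 out of the numerator and denominator: v_11(44/3) = 1. Step 2 — apply |x|_p = p^{-v_p(x)} = 11^{-1} = 1/11.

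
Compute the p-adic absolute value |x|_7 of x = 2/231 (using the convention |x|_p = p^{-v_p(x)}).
|2/231|_7 = 7

Step 1 — compute v_7(x) by factoring powers of 7 out of the numerator and denominator: v_7(2/231) = -1. Step 2 — apply |x|_p = p^{-v_p(x)} = 7^{1} = 7.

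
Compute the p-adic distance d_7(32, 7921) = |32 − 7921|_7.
d_7(32, 7921) = 1/343

Step 1 — x − y = 32 − 7921 = -7889. Step 2 — v_7(-7889) = 3 (factor: -7889 = −(7^3 · 23); the sign does not affect v_p). Step 3 — |x − y|_7 = 7^{-3} = 1/343.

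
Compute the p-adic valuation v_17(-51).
v_17(-51) = 1

v_17(n) is the largest exponent k such that 17^k divides n. Factor out: -51 = -17^1 · 3. (Sign doesn't affect v_p.) So v_17(-51) = 1.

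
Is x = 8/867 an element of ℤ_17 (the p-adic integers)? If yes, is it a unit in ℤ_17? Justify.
x ∉ ℤ_17 (v_17(x) = -2 < 0)

ℤ_17 = {x ∈ ℚ_17 : v_17(x) ≥ 0} and ℤ_17^× = {x ∈ ℤ_17 : v_17(x) = 0}. Here v_17(8/867) = v_17(num) − v_17(den) = -2; compare against these criteria.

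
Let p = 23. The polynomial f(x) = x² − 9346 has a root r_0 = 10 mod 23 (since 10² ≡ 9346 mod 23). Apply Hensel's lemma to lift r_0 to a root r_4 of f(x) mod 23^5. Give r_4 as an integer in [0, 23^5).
r_4 = 6274571 (mod 6436343)

Hensel's recurrence: r_{i+1} = r_i − f(r_i)·(f′(r_i))^{-1} mod 23^{i+2}, with f′(x) = 2x. Iterate:
  r_0 = 10 (mod 23)
  r_1 = 102 (mod 529)
  r_2 = 8566 (mod 12167)
  r_3 = 118069 (mod 279841)
  r_4 = 6274571 (mod 6436343)
Final: r_4 = 6274571, and one checks f(r_4) ≡ 0 mod 23^5.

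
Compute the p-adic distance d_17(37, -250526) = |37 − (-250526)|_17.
d_17(37, -250526) = 1/83521

Step 1 — x − y = 37 − (-250526) = 250563. Step 2 — v_17(250563) = 4 (factor: 250563 = (17^4 · 3); the sign does not affect v_p). Step 3 — |x − y|_17 = 17^{-4} = 1/83521.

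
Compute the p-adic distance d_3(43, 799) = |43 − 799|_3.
d_3(43, 799) = 1/27

Step 1 — x − y = 43 − 799 = -756. Step 2 — v_3(-756) = 3 (factor: -756 = −(3^3 · 28); the sign does not affect v_p). Step 3 — |x − y|_3 = 3^{-3} = 1/27.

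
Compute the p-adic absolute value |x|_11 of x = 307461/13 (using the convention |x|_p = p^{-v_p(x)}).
|307461/13|_11 = 1/14641

Step 1 — compute v_11(x) by factoring powers of 11 out of the numerator and denominator: v_11(307461/13) = 4. Step 2 — apply |x|_p = p^{-v_p(x)} = 11^{-4} = 1/14641.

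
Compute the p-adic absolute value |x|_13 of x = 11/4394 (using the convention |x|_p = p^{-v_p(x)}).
|11/4394|_13 = 2197

Step 1 — compute v_13(x) by factoring powers of 13 out of the numerator and denominator: v_13(11/4394) = -3. Step 2 — apply |x|_p = p^{-v_p(x)} = 13^{3} = 2197.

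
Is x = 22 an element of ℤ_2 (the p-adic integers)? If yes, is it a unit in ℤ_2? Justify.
x ∈ ℤ_2 but not a unit; v_2(x) = 1 > 0

ℤ_2 = {x ∈ ℚ_2 : v_2(x) ≥ 0} and ℤ_2^× = {x ∈ ℤ_2 : v_2(x) = 0}. Here v_2(22) = v_2(num) − v_2(den) = 1; compare against these criteria.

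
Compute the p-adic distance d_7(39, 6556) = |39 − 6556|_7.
d_7(39, 6556) = 1/343

Step 1 — x − y = 39 − 6556 = -6517. Step 2 — v_7(-6517) = 3 (factor: -6517 = −(7^3 · 19); the sign does not affect v_p). Step 3 — |x − y|_7 = 7^{-3} = 1/343.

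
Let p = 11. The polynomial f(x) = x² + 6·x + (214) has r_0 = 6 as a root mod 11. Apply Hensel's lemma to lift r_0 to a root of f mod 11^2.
r_1 = 17 (mod 121)

Hensel: r_{i+1} = r_i − f(r_i)·(f′(r_i))^{-1} mod 11^{i+2}, f′(x) = 2x + 6. Iterate:
  r_0 = 6 (mod 11)
  r_1 = 17 (mod 121)
Final: r = 17 satisfies f(r) ≡ 0 mod 11^2.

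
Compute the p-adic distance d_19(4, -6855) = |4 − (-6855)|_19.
d_19(4, -6855) = 1/6859

Step 1 — x − y = 4 − (-6855) = 6859. Step 2 — v_19(6859) = 3 (factor: 6859 = (19^3 · 1); the sign does not affect v_p). Step 3 — |x − y|_19 = 19^{-3} = 1/6859.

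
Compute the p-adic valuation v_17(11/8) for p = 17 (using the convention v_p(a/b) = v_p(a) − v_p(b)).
v_17(11/8) = 0

Factor powers of 17 from the numerator and denominator of the reduced fraction: 11 = 17^0 · 11 and 8 = 17^0 · 8. Apply v_p(a/b) = v_p(a) − v_p(b): v_17(11/8) = 0 − 0 = 0.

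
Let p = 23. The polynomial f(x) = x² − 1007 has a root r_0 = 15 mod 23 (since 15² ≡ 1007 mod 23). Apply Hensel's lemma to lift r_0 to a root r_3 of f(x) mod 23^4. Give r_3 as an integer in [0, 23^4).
r_3 = 177644 (mod 279841)

Hensel's recurrence: r_{i+1} = r_i − f(r_i)·(f′(r_i))^{-1} mod 23^{i+2}, with f′(x) = 2x. Iterate:
  r_0 = 15 (mod 23)
  r_1 = 429 (mod 529)
  r_2 = 7306 (mod 12167)
  r_3 = 177644 (mod 279841)
Final: r_3 = 177644, and one checks f(r_3) ≡ 0 mod 23^4.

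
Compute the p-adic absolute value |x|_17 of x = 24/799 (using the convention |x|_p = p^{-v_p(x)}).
|24/799|_17 = 17

Step 1 — compute v_17(x) by factoring powers of 17 out of the numerator and denominator: v_17(24/799) = -1. Step 2 — apply |x|_p = p^{-v_p(x)} = 17^{1} = 17.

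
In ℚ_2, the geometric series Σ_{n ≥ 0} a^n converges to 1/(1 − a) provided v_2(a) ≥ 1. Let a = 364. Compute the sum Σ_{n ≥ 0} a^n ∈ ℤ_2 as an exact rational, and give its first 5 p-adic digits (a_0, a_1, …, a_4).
Σ a^n = 1/(1 − a) = -1/363;  first 5 digits = (1, 0, 1, 1, 1)

v_2(a) = 2 ≥ 1, so the series converges in ℤ_2 to 1/(1 − a) = 1/(1 − 364) = -1/363. Expand this rational in ℤ_2: compute digits iteratively via d_i = x_i mod 2, x_{i+1} = (x_i − d_i)/2. The first 5 digits are (1, 0, 1, 1, 1).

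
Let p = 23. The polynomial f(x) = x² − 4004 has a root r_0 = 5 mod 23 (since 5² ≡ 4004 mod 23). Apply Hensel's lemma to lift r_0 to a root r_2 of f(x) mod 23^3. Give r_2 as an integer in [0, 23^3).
r_2 = 10401 (mod 12167)

Hensel's recurrence: r_{i+1} = r_i − f(r_i)·(f′(r_i))^{-1} mod 23^{i+2}, with f′(x) = 2x. Iterate:
  r_0 = 5 (mod 23)
  r_1 = 350 (mod 529)
  r_2 = 10401 (mod 12167)
Final: r_2 = 10401, and one checks f(r_2) ≡ 0 mod 23^3.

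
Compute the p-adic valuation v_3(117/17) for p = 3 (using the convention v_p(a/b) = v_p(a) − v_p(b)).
v_3(117/17) = 2

Factor powers of 3 from the numerator and denominator of the reduced fraction: 117 = 3^2 · 13 and 17 = 3^0 · 17. Apply v_p(a/b) = v_p(a) − v_p(b): v_3(117/17) = 2 − 0 = 2.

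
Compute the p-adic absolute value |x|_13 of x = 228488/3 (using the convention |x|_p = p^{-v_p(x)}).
|228488/3|_13 = 1/28561

Step 1 — compute v_13(x) by factoring powers of 13 out of the numerator and denominator: v_13(228488/3) = 4. Step 2 — apply |x|_p = p^{-v_p(x)} = 13^{-4} = 1/28561.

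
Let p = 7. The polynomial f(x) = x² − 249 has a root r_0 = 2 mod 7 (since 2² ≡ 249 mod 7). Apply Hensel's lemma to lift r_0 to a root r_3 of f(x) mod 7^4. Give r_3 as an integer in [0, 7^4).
r_3 = 1864 (mod 2401)

Hensel's recurrence: r_{i+1} = r_i − f(r_i)·(f′(r_i))^{-1} mod 7^{i+2}, with f′(x) = 2x. Iterate:
  r_0 = 2 (mod 7)
  r_1 = 2 (mod 49)
  r_2 = 149 (mod 343)
  r_3 = 1864 (mod 2401)
Final: r_3 = 1864, and one checks f(r_3) ≡ 0 mod 7^4.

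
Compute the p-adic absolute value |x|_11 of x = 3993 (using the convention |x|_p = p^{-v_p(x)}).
|3993|_11 = 1/1331

Step 1 — compute v_11(x) by factoring powers of 11 out of the numerator and denominator: v_11(3993) = 3. Step 2 — apply |x|_p = p^{-v_p(x)} = 11^{-3} = 1/1331.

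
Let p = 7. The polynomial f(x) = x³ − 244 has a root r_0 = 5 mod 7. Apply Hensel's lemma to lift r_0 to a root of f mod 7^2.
r_1 = 19 (mod 49)

Hensel: r_{i+1} = r_i − f(r_i)/f′(r_i) mod 7^{i+2}, where f′(x) = 3x². Iterate:
  r_0 = 5 (mod 7)
  r_1 = 19 (mod 49)
Final: r = 19 with f(r) ≡ 0 mod 7^2.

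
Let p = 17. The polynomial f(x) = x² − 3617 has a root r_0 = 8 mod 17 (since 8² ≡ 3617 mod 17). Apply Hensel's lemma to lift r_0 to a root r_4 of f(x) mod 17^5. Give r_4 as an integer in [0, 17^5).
r_4 = 901314 (mod 1419857)

Hensel's recurrence: r_{i+1} = r_i − f(r_i)·(f′(r_i))^{-1} mod 17^{i+2}, with f′(x) = 2x. Iterate:
  r_0 = 8 (mod 17)
  r_1 = 212 (mod 289)
  r_2 = 2235 (mod 4913)
  r_3 = 66104 (mod 83521)
  r_4 = 901314 (mod 1419857)
Final: r_4 = 901314, and one checks f(r_4) ≡ 0 mod 17^5.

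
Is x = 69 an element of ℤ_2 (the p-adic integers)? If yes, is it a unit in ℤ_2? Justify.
x ∈ ℤ_2^× (unit); v_2(x) = 0

ℤ_2 = {x ∈ ℚ_2 : v_2(x) ≥ 0} and ℤ_2^× = {x ∈ ℤ_2 : v_2(x) = 0}. Here v_2(69) = v_2(num) − v_2(den) = 0; compare against these criteria.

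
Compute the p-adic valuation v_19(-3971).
v_19(-3971) = 2

v_19(n) is the largest exponent k such that 19^k divides n. Factor out: -3971 = -19^2 · 11. (Sign doesn't affect v_p.) So v_19(-3971) = 2.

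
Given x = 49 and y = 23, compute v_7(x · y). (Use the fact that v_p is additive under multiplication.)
v_7(1127) = 2

v_p(x) = 2 (factor: 49 = 7^2 · 1); v_p(y) = 0 (factor: 23 = 7^0 · 23). Additivity: v_p(xy) = v_p(x) + v_p(y) = 2 + 0 = 2. (Direct check: xy = 1127 = 7^2 · (23).)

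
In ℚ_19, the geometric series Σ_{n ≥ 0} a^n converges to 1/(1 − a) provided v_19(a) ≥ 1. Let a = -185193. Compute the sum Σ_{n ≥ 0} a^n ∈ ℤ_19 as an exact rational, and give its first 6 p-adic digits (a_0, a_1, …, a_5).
Σ a^n = 1/(1 − a) = 1/185194;  first 6 digits = (1, 0, 0, 11, 17, 18)

v_19(a) = 3 ≥ 1, so the series converges in ℤ_19 to 1/(1 − a) = 1/(1 − (-185193)) = 1/185194. Expand this rational in ℤ_19: compute digits iteratively via d_i = x_i mod 19, x_{i+1} = (x_i − d_i)/19. The first 6 digits are (1, 0, 0, 11, 17, 18).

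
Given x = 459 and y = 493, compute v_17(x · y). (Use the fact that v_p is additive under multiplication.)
v_17(226287) = 2

v_p(x) = 1 (factor: 459 = 17^1 · 27); v_p(y) = 1 (factor: 493 = 17^1 · 29). Additivity: v_p(xy) = v_p(x) + v_p(y) = 1 + 1 = 2. (Direct check: xy = 226287 = 17^2 · (783).)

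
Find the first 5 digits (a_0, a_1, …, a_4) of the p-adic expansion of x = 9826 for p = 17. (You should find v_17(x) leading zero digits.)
(a_0, …, a_4) = (0, 0, 0, 2, 0)

v_17(9826) = 3, so a_0 = ... = a_2 = 0. Factor out: x = 17^3 · u with u = 2 a unit in ℤ_17. Expand u iteratively via a_{v+i} = u_i mod 17, u_{i+1} = (u_i − a_{v+i})/17:
  u_0 = 2;  a_3 = 2;  u_1 = (u_0 − 2)/17 = 0
  u_1 = 0;  a_4 = 0;  u_2 = (u_1 − 0)/17 = 0
Digits: (0, 0, 0, 2, 0).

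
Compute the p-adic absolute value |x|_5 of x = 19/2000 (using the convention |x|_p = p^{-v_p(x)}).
|19/2000|_5 = 125

Step 1 — compute v_5(x) by factoring powers of 5 out of the numerator and denominator: v_5(19/2000) = -3. Step 2 — apply |x|_p = p^{-v_p(x)} = 5^{3} = 125.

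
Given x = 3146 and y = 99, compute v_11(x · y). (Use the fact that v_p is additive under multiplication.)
v_11(311454) = 3

v_p(x) = 2 (factor: 3146 = 11^2 · 26); v_p(y) = 1 (factor: 99 = 11^1 · 9). Additivity: v_p(xy) = v_p(x) + v_p(y) = 2 + 1 = 3. (Direct check: xy = 311454 = 11^3 · (234).)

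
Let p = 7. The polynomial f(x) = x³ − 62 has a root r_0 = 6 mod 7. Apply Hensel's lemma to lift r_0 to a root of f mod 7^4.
r_3 = 1490 (mod 2401)

Hensel: r_{i+1} = r_i − f(r_i)/f′(r_i) mod 7^{i+2}, where f′(x) = 3x². Iterate:
  r_0 = 6 (mod 7)
  r_1 = 20 (mod 49)
  r_2 = 118 (mod 343)
  r_3 = 1490 (mod 2401)
Final: r = 1490 with f(r) ≡ 0 mod 7^4.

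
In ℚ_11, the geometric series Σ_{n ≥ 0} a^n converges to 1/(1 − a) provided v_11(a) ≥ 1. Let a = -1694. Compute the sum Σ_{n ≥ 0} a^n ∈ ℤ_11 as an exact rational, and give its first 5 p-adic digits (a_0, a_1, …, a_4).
Σ a^n = 1/(1 − a) = 1/1695;  first 5 digits = (1, 0, 8, 9, 8)

v_11(a) = 2 ≥ 1, so the series converges in ℤ_11 to 1/(1 − a) = 1/(1 − (-1694)) = 1/1695. Expand this rational in ℤ_11: compute digits iteratively via d_i = x_i mod 11, x_{i+1} = (x_i − d_i)/11. The first 5 digits are (1, 0, 8, 9, 8).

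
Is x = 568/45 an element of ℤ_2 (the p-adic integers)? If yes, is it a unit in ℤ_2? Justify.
x ∈ ℤ_2 but not a unit; v_2(x) = 3 > 0

ℤ_2 = {x ∈ ℚ_2 : v_2(x) ≥ 0} and ℤ_2^× = {x ∈ ℤ_2 : v_2(x) = 0}. Here v_2(568/45) = v_2(num) − v_2(den) = 3; compare against these criteria.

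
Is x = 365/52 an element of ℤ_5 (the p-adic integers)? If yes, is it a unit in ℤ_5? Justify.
x ∈ ℤ_5 but not a unit; v_5(x) = 1 > 0

ℤ_5 = {x ∈ ℚ_5 : v_5(x) ≥ 0} and ℤ_5^× = {x ∈ ℤ_5 : v_5(x) = 0}. Here v_5(365/52) = v_5(num) − v_5(den) = 1; compare against these criteria.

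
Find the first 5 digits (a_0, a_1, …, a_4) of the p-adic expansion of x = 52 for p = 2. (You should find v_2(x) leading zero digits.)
(a_0, …, a_4) = (0, 0, 1, 0, 1)

v_2(52) = 2, so a_0 = ... = a_1 = 0. Factor out: x = 2^2 · u with u = 13 a unit in ℤ_2. Expand u iteratively via a_{v+i} = u_i mod 2, u_{i+1} = (u_i − a_{v+i})/2:
  u_0 = 13;  a_2 = 1;  u_1 = (u_0 − 1)/2 = 6
  u_1 = 6;  a_3 = 0;  u_2 = (u_1 − 0)/2 = 3
  u_2 = 3;  a_4 = 1;  u_3 = (u_2 − 1)/2 = 1
Digits: (0, 0, 1, 0, 1).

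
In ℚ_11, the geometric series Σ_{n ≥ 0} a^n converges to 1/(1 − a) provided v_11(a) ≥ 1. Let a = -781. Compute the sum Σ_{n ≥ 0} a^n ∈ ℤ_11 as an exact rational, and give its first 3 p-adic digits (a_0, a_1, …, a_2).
Σ a^n = 1/(1 − a) = 1/782;  first 3 digits = (1, 6, 7)

v_11(a) = 1 ≥ 1, so the series converges in ℤ_11 to 1/(1 − a) = 1/(1 − (-781)) = 1/782. Expand this rational in ℤ_11: compute digits iteratively via d_i = x_i mod 11, x_{i+1} = (x_i − d_i)/11. The first 3 digits are (1, 6, 7).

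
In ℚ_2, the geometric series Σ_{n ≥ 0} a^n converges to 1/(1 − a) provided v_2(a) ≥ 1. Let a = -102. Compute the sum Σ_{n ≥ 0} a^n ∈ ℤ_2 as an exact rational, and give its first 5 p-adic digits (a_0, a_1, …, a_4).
Σ a^n = 1/(1 − a) = 1/103;  first 5 digits = (1, 1, 1, 0, 1)

v_2(a) = 1 ≥ 1, so the series converges in ℤ_2 to 1/(1 − a) = 1/(1 − (-102)) = 1/103. Expand this rational in ℤ_2: compute digits iteratively via d_i = x_i mod 2, x_{i+1} = (x_i − d_i)/2. The first 5 digits are (1, 1, 1, 0, 1).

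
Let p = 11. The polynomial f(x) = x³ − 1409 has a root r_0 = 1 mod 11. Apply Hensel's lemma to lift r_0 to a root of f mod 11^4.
r_3 = 7206 (mod 14641)

Hensel: r_{i+1} = r_i − f(r_i)/f′(r_i) mod 11^{i+2}, where f′(x) = 3x². Iterate:
  r_0 = 1 (mod 11)
  r_1 = 67 (mod 121)
  r_2 = 551 (mod 1331)
  r_3 = 7206 (mod 14641)
Final: r = 7206 with f(r) ≡ 0 mod 11^4.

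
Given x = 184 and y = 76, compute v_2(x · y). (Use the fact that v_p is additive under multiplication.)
v_2(13984) = 5

v_p(x) = 3 (factor: 184 = 2^3 · 23); v_p(y) = 2 (factor: 76 = 2^2 · 19). Additivity: v_p(xy) = v_p(x) + v_p(y) = 3 + 2 = 5. (Direct check: xy = 13984 = 2^5 · (437).)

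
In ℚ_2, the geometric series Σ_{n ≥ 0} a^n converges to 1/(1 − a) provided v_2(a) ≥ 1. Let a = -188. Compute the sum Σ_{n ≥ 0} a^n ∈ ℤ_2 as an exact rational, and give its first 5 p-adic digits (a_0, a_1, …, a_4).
Σ a^n = 1/(1 − a) = 1/189;  first 5 digits = (1, 0, 1, 0, 1)

v_2(a) = 2 ≥ 1, so the series converges in ℤ_2 to 1/(1 − a) = 1/(1 − (-188)) = 1/189. Expand this rational in ℤ_2: compute digits iteratively via d_i = x_i mod 2, x_{i+1} = (x_i − d_i)/2. The first 5 digits are (1, 0, 1, 0, 1).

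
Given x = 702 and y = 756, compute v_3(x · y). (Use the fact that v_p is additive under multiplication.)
v_3(530712) = 6

v_p(x) = 3 (factor: 702 = 3^3 · 26); v_p(y) = 3 (factor: 756 = 3^3 · 28). Additivity: v_p(xy) = v_p(x) + v_p(y) = 3 + 3 = 6. (Direct check: xy = 530712 = 3^6 · (728).)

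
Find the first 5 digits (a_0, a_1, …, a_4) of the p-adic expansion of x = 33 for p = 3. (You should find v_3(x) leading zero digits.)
(a_0, …, a_4) = (0, 2, 0, 1, 0)

v_3(33) = 1, so a_0 = ... = a_0 = 0. Factor out: x = 3^1 · u with u = 11 a unit in ℤ_3. Expand u iteratively via a_{v+i} = u_i mod 3, u_{i+1} = (u_i − a_{v+i})/3:
  u_0 = 11;  a_1 = 2;  u_1 = (u_0 − 2)/3 = 3
  u_1 = 3;  a_2 = 0;  u_2 = (u_1 − 0)/3 = 1
  u_2 = 1;  a_3 = 1;  u_3 = (u_2 − 1)/3 = 0
  u_3 = 0;  a_4 = 0;  u_4 = (u_3 − 0)/3 = 0
Digits: (0, 2, 0, 1, 0).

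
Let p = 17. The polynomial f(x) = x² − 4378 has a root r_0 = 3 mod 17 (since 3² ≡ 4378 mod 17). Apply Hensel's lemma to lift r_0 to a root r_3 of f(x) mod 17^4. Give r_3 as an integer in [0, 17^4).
r_3 = 78424 (mod 83521)

Hensel's recurrence: r_{i+1} = r_i − f(r_i)·(f′(r_i))^{-1} mod 17^{i+2}, with f′(x) = 2x. Iterate:
  r_0 = 3 (mod 17)
  r_1 = 105 (mod 289)
  r_2 = 4729 (mod 4913)
  r_3 = 78424 (mod 83521)
Final: r_3 = 78424, and one checks f(r_3) ≡ 0 mod 17^4.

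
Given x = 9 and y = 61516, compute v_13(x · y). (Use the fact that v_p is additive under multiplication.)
v_13(553644) = 3

v_p(x) = 0 (factor: 9 = 13^0 · 9); v_p(y) = 3 (factor: 61516 = 13^3 · 28). Additivity: v_p(xy) = v_p(x) + v_p(y) = 0 + 3 = 3. (Direct check: xy = 553644 = 13^3 · (252).)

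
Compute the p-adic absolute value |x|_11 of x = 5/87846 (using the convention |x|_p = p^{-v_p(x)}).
|5/87846|_11 = 14641

Step 1 — compute v_11(x) by factoring powers of 11 out of the numerator and denominator: v_11(5/87846) = -4. Step 2 — apply |x|_p = p^{-v_p(x)} = 11^{4} = 14641.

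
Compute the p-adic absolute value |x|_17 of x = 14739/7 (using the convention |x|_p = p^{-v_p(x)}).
|14739/7|_17 = 1/4913

Step 1 — compute v_17(x) by factoring powers of 17 out of the numerator and denominator: v_17(14739/7) = 3. Step 2 — apply |x|_p = p^{-v_p(x)} = 17^{-3} = 1/4913.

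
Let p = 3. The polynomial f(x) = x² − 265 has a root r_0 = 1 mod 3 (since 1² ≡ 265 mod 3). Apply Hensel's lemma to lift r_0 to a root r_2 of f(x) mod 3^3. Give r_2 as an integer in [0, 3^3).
r_2 = 7 (mod 27)

Hensel's recurrence: r_{i+1} = r_i − f(r_i)·(f′(r_i))^{-1} mod 3^{i+2}, with f′(x) = 2x. Iterate:
  r_0 = 1 (mod 3)
  r_1 = 7 (mod 9)
  r_2 = 7 (mod 27)
Final: r_2 = 7, and one checks f(r_2) ≡ 0 mod 3^3.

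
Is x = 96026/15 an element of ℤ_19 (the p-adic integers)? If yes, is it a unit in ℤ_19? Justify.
x ∈ ℤ_19 but not a unit; v_19(x) = 3 > 0

ℤ_19 = {x ∈ ℚ_19 : v_19(x) ≥ 0} and ℤ_19^× = {x ∈ ℤ_19 : v_19(x) = 0}. Here v_19(96026/15) = v_19(num) − v_19(den) = 3; compare against these criteria.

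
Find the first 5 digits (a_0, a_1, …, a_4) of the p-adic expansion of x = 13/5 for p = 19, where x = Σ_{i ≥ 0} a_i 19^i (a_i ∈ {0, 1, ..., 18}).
(a_0, …, a_4) = (14, 7, 11, 7, 11)

v_19(13/5) = 0 (numerator and denominator both coprime to 19), so x ∈ ℤ_19^×. Compute digits iteratively via a_i = x_i mod 19, x_{i+1} = (x_i − a_i)/19, with x_0 = x:
  x_0 = 13/5;  a_0 = 14;  x_1 = (x_0 − 14)/19 = -3/5
  x_1 = -3/5;  a_1 = 7;  x_2 = (x_1 − 7)/19 = -2/5
  x_2 = -2/5;  a_2 = 11;  x_3 = (x_2 − 11)/19 = -3/5
  x_3 = -3/5;  a_3 = 7;  x_4 = (x_3 − 7)/19 = -2/5
  x_4 = -2/5;  a_4 = 11;  x_5 = (x_4 − 11)/19 = -3/5
Digits: (14, 7, 11, 7, 11).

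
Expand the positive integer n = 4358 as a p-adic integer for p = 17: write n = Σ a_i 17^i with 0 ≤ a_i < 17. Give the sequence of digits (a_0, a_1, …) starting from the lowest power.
(a_0, a_1, …) = (6, 1, 15)

Repeated division by 17 gives the digits low-to-high: 4358 = 6 + 1·17^1 + 15·17^2. Digit sequence: (6, 1, 15).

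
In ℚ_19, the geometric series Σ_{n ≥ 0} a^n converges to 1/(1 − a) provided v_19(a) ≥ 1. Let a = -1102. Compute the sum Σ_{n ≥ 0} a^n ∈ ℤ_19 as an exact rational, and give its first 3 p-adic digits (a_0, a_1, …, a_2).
Σ a^n = 1/(1 − a) = 1/1103;  first 3 digits = (1, 18, 16)

v_19(a) = 1 ≥ 1, so the series converges in ℤ_19 to 1/(1 − a) = 1/(1 − (-1102)) = 1/1103. Expand this rational in ℤ_19: compute digits iteratively via d_i = x_i mod 19, x_{i+1} = (x_i − d_i)/19. The first 3 digits are (1, 18, 16).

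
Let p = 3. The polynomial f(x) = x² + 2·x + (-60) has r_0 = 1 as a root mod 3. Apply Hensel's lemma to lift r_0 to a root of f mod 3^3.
r_2 = 13 (mod 27)

Hensel: r_{i+1} = r_i − f(r_i)·(f′(r_i))^{-1} mod 3^{i+2}, f′(x) = 2x + 2. Iterate:
  r_0 = 1 (mod 3)
  r_1 = 4 (mod 9)
  r_2 = 13 (mod 27)
Final: r = 13 satisfies f(r) ≡ 0 mod 3^3.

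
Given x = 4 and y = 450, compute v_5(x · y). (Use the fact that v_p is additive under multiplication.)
v_5(1800) = 2

v_p(x) = 0 (factor: 4 = 5^0 · 4); v_p(y) = 2 (factor: 450 = 5^2 · 18). Additivity: v_p(xy) = v_p(x) + v_p(y) = 0 + 2 = 2. (Direct check: xy = 1800 = 5^2 · (72).)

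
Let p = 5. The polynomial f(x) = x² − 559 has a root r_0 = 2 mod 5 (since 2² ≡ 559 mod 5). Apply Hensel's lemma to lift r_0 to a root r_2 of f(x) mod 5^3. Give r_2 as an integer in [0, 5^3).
r_2 = 72 (mod 125)

Hensel's recurrence: r_{i+1} = r_i − f(r_i)·(f′(r_i))^{-1} mod 5^{i+2}, with f′(x) = 2x. Iterate:
  r_0 = 2 (mod 5)
  r_1 = 22 (mod 25)
  r_2 = 72 (mod 125)
Final: r_2 = 72, and one checks f(r_2) ≡ 0 mod 5^3.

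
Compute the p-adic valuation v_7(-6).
v_7(-6) = 0

v_7(n) is the largest exponent k such that 7^k divides n. Factor out: -6 = -7^0 · 6. (Sign doesn't affect v_p.) So v_7(-6) = 0.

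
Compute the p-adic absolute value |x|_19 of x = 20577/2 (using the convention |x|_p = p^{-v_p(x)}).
|20577/2|_19 = 1/6859

Step 1 — compute v_19(x) by factoring powers of 19 out of the numerator and denominator: v_19(20577/2) = 3. Step 2 — apply |x|_p = p^{-v_p(x)} = 19^{-3} = 1/6859.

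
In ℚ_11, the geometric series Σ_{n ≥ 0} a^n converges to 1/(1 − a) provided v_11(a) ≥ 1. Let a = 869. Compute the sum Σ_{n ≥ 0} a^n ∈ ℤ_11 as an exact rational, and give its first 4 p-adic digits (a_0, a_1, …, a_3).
Σ a^n = 1/(1 − a) = -1/868;  first 4 digits = (1, 2, 0, 4)

v_11(a) = 1 ≥ 1, so the series converges in ℤ_11 to 1/(1 − a) = 1/(1 − 869) = -1/868. Expand this rational in ℤ_11: compute digits iteratively via d_i = x_i mod 11, x_{i+1} = (x_i − d_i)/11. The first 4 digits are (1, 2, 0, 4).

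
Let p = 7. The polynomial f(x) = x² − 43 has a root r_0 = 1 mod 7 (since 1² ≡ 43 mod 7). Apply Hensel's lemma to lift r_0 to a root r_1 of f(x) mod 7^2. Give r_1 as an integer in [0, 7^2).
r_1 = 22 (mod 49)

Hensel's recurrence: r_{i+1} = r_i − f(r_i)·(f′(r_i))^{-1} mod 7^{i+2}, with f′(x) = 2x. Iterate:
  r_0 = 1 (mod 7)
  r_1 = 22 (mod 49)
Final: r_1 = 22, and one checks f(r_1) ≡ 0 mod 7^2.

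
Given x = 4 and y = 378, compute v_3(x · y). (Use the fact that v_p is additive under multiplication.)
v_3(1512) = 3

v_p(x) = 0 (factor: 4 = 3^0 · 4); v_p(y) = 3 (factor: 378 = 3^3 · 14). Additivity: v_p(xy) = v_p(x) + v_p(y) = 0 + 3 = 3. (Direct check: xy = 1512 = 3^3 · (56).)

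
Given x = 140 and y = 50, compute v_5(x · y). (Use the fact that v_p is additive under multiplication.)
v_5(7000) = 3

v_p(x) = 1 (factor: 140 = 5^1 · 28); v_p(y) = 2 (factor: 50 = 5^2 · 2). Additivity: v_p(xy) = v_p(x) + v_p(y) = 1 + 2 = 3. (Direct check: xy = 7000 = 5^3 · (56).)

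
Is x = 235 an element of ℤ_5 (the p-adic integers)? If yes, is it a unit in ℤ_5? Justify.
x ∈ ℤ_5 but not a unit; v_5(x) = 1 > 0

ℤ_5 = {x ∈ ℚ_5 : v_5(x) ≥ 0} and ℤ_5^× = {x ∈ ℤ_5 : v_5(x) = 0}. Here v_5(235) = v_5(num) − v_5(den) = 1; compare against these criteria.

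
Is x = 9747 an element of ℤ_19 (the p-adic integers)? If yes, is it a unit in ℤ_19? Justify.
x ∈ ℤ_19 but not a unit; v_19(x) = 2 > 0

ℤ_19 = {x ∈ ℚ_19 : v_19(x) ≥ 0} and ℤ_19^× = {x ∈ ℤ_19 : v_19(x) = 0}. Here v_19(9747) = v_19(num) − v_19(den) = 2; compare against these criteria.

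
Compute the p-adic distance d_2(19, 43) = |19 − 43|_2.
d_2(19, 43) = 1/8

Step 1 — x − y = 19 − 43 = -24. Step 2 — v_2(-24) = 3 (factor: -24 = −(2^3 · 3); the sign does not affect v_p). Step 3 — |x − y|_2 = 2^{-3} = 1/8.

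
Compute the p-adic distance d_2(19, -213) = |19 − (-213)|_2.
d_2(19, -213) = 1/8

Step 1 — x − y = 19 − (-213) = 232. Step 2 — v_2(232) = 3 (factor: 232 = (2^3 · 29); the sign does not affect v_p). Step 3 — |x − y|_2 = 2^{-3} = 1/8.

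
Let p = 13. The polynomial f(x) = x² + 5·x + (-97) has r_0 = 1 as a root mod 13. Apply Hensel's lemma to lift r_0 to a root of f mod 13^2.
r_1 = 14 (mod 169)

Hensel: r_{i+1} = r_i − f(r_i)·(f′(r_i))^{-1} mod 13^{i+2}, f′(x) = 2x + 5. Iterate:
  r_0 = 1 (mod 13)
  r_1 = 14 (mod 169)
Final: r = 14 satisfies f(r) ≡ 0 mod 13^2.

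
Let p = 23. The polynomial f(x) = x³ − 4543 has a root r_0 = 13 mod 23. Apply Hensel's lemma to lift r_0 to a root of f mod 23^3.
r_2 = 772 (mod 12167)

Hensel: r_{i+1} = r_i − f(r_i)/f′(r_i) mod 23^{i+2}, where f′(x) = 3x². Iterate:
  r_0 = 13 (mod 23)
  r_1 = 243 (mod 529)
  r_2 = 772 (mod 12167)
Final: r = 772 with f(r) ≡ 0 mod 23^3.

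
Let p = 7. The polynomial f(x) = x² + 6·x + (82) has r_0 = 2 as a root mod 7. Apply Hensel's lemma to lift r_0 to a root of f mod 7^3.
r_2 = 198 (mod 343)

Hensel: r_{i+1} = r_i − f(r_i)·(f′(r_i))^{-1} mod 7^{i+2}, f′(x) = 2x + 6. Iterate:
  r_0 = 2 (mod 7)
  r_1 = 2 (mod 49)
  r_2 = 198 (mod 343)
Final: r = 198 satisfies f(r) ≡ 0 mod 7^3.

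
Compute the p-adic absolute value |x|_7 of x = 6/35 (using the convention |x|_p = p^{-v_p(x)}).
|6/35|_7 = 7

Step 1 — compute v_7(x) by factoring powers of 7 out of the numerator and denominator: v_7(6/35) = -1. Step 2 — apply |x|_p = p^{-v_p(x)} = 7^{1} = 7.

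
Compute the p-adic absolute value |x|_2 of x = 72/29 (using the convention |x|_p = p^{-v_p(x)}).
|72/29|_2 = 1/8

Step 1 — compute v_2(x) by factoring powers of 2 out of the numerator and denominator: v_2(72/29) = 3. Step 2 — apply |x|_p = p^{-v_p(x)} = 2^{-3} = 1/8.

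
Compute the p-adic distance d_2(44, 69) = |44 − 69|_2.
d_2(44, 69) = 1

Step 1 — x − y = 44 − 69 = -25. Step 2 — v_2(-25) = 0 (factor: -25 = −(2^0 · 25); the sign does not affect v_p). Step 3 — |x − y|_2 = 2^{0} = 1.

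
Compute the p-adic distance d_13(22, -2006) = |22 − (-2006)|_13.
d_13(22, -2006) = 1/169

Step 1 — x − y = 22 − (-2006) = 2028. Step 2 — v_13(2028) = 2 (factor: 2028 = (13^2 · 12); the sign does not affect v_p). Step 3 — |x − y|_13 = 13^{-2} = 1/169.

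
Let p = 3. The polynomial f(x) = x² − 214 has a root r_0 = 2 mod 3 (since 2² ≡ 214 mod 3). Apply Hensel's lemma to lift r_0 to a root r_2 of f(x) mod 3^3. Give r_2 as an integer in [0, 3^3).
r_2 = 5 (mod 27)

Hensel's recurrence: r_{i+1} = r_i − f(r_i)·(f′(r_i))^{-1} mod 3^{i+2}, with f′(x) = 2x. Iterate:
  r_0 = 2 (mod 3)
  r_1 = 5 (mod 9)
  r_2 = 5 (mod 27)
Final: r_2 = 5, and one checks f(r_2) ≡ 0 mod 3^3.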